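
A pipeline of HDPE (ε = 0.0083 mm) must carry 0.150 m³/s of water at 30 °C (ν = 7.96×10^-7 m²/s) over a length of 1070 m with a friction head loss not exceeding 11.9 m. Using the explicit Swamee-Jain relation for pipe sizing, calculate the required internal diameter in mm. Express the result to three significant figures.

D ≈ 294 mm

Swamee-Jain (Type III): D = 0.66·[ε^1.25·(LQ²/(gh_f))^4.75 + ν·Q^9.4·(L/(gh_f))^5.2]^0.04
LQ²/(gh_f) = 0.2062; L/(gh_f) = 9.166
Term 1 = ε^1.25·(…)^4.75 = 2.47×10^-10; Term 2 = ν·Q^9.4·(…)^5.2 = 1.44×10^-9
D = 0.66·(2.47×10^-10 + 1.44×10^-9)^0.04 = 0.2942 m = 294 mm
Check: V = 2.21 m/s, Re = 8.16×10^5, f = 0.01260, h_f = 11.4 m ≈ 11.9 m ✓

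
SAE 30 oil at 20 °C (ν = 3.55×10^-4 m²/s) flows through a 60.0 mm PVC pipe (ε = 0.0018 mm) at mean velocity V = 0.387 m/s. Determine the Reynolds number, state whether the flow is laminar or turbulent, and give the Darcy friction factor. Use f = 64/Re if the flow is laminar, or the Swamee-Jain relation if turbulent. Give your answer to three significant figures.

Re ≈ 65.4; laminar; f = 64/Re ≈ 0.978

Re = VD/ν = 0.3870·0.0600/3.55×10^-4 = 65.4
Re < 2300 → laminar → f = 64/Re = 0.9785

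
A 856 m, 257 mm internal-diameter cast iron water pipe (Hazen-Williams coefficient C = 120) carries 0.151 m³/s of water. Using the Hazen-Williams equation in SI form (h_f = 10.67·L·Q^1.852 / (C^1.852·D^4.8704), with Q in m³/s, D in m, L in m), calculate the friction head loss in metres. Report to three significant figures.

h_f ≈ 29.1 m

h_f = 10.67·856·0.151^1.852 / (120^1.852·0.257^4.8704) = 29.06 m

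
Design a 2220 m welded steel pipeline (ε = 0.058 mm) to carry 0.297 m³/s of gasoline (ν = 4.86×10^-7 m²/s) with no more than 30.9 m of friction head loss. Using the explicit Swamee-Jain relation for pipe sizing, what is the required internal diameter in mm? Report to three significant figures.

D ≈ 376 mm

Swamee-Jain (Type III): D = 0.66·[ε^1.25·(LQ²/(gh_f))^4.75 + ν·Q^9.4·(L/(gh_f))^5.2]^0.04
LQ²/(gh_f) = 0.6460; L/(gh_f) = 7.324
Term 1 = ε^1.25·(…)^4.75 = 6.35×10^-7; Term 2 = ν·Q^9.4·(…)^5.2 = 1.69×10^-7
D = 0.66·(6.35×10^-7 + 1.69×10^-7)^0.04 = 0.3765 m = 376 mm
Check: V = 2.67 m/s, Re = 2.07×10^6, f = 0.01370, h_f = 29.3 m ≈ 30.9 m ✓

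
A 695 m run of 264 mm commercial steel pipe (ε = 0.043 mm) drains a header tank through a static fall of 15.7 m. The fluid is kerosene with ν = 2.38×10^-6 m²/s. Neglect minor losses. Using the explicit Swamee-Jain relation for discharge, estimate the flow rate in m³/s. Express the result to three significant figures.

Swamee-Jain (Type II): Q = -0.965·√(gD⁵h_f/L)·ln[ε/(3.7D) + √(3.17ν²L/(gD³h_f))]
√(gD⁵h_f/L) = √(9.81·0.264⁵·15.7/695) = 0.01686
ε/(3.7D) = 4.40×10^-5; √(3.17ν²L/(gD³h_f)) = 6.64×10^-5
Q = -0.965·0.01686·ln(1.104×10^-4) = 0.1482 m³/s
Check: V = 2.71 m/s, Re = 3.00×10^5, f = 0.01600, h_f = 15.7 m ≈ 15.7 m ✓

Q ≈ 0.148 m³/s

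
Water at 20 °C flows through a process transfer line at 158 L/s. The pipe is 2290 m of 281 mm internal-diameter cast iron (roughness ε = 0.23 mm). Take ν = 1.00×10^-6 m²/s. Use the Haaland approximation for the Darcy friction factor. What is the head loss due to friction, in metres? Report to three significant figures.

V = 4Q/(πD²) = 4·0.158/(π·0.281²) = 2.548 m/s
Re = VD/ν = 2.548·0.281/1.00×10^-6 = 7.16×10^5 → turbulent
ε/D = 0.23/281 = 8.19×10^-4
Haaland: f = 0.01918
h_f = f(L/D)V²/(2g) = 0.01918·(2290/0.281)·2.548²/(2·9.81) = 51.70 m

h_f ≈ 51.7 m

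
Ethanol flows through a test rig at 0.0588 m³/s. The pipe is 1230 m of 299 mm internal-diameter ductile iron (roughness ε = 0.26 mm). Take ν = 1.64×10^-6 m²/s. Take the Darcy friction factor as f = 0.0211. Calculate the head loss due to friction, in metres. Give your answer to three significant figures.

V = 4Q/(πD²) = 4·0.0588/(π·0.299²) = 0.8374 m/s
h_f = f(L/D)V²/(2g) = 0.02110·(1230/0.299)·0.8374²/(2·9.81) = 3.102 m

h_f ≈ 3.10 m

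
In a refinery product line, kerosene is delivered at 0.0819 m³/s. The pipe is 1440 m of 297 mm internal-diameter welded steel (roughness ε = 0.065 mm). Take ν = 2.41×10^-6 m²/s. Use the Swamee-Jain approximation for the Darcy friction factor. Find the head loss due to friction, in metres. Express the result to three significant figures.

h_f ≈ 6.22 m

V = 4Q/(πD²) = 4·0.0819/(π·0.297²) = 1.182 m/s
Re = VD/ν = 1.182·0.297/2.41×10^-6 = 1.46×10^5 → turbulent
ε/D = 0.065/297 = 2.19×10^-4
Swamee-Jain: f = 0.01802
h_f = f(L/D)V²/(2g) = 0.01802·(1440/0.297)·1.182²/(2·9.81) = 6.224 m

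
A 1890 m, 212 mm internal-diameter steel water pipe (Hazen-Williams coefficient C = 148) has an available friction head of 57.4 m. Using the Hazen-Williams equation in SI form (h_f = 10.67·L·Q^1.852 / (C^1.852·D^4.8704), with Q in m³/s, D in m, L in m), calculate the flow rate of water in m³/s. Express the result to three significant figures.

Q ≈ 0.106 m³/s

Rearranging: Q = [h_f·C^1.852·D^4.8704 / (10.67·L)]^(1/1.852)
Q = [57.4·148^1.852·0.212^4.8704 / (10.67·1890)]^0.540 = 0.1057 m³/s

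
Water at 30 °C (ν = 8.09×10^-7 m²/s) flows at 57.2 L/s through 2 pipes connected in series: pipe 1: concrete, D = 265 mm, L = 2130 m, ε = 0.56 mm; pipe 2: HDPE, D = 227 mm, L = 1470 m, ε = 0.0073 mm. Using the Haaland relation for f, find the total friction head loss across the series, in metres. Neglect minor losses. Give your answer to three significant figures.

H ≈ 19.9 m

Pipe 1: V = 1.037 m/s, Re = 3.40×10^5, ε/D = 0.00211, f = 0.02427, h_1 = f(L/D)V²/2g = 10.69 m
Pipe 2: V = 1.413 m/s, Re = 3.97×10^5, ε/D = 3.22×10^-5, f = 0.01395, h_2 = f(L/D)V²/2g = 9.200 m
Series → Q common, losses add: H = Σh = 19.89 m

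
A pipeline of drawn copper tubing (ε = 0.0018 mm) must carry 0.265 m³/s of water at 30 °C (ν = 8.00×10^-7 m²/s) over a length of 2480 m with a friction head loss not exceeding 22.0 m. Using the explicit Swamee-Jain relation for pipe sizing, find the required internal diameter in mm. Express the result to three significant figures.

Swamee-Jain (Type III): D = 0.66·[ε^1.25·(LQ²/(gh_f))^4.75 + ν·Q^9.4·(L/(gh_f))^5.2]^0.04
LQ²/(gh_f) = 0.8070; L/(gh_f) = 11.49
Term 1 = ε^1.25·(…)^4.75 = 2.38×10^-8; Term 2 = ν·Q^9.4·(…)^5.2 = 9.90×10^-7
D = 0.66·(2.38×10^-8 + 9.90×10^-7)^0.04 = 0.3800 m = 380 mm
Check: V = 2.34 m/s, Re = 1.11×10^6, f = 0.01153, h_f = 20.9 m ≈ 22.0 m ✓

D ≈ 380 mm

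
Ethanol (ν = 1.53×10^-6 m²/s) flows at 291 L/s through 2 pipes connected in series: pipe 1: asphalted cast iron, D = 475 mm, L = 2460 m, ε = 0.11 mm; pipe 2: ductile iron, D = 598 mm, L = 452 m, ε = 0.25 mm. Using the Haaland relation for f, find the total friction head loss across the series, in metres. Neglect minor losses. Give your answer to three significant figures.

H ≈ 11.8 m

Pipe 1: V = 1.642 m/s, Re = 5.10×10^5, ε/D = 2.32×10^-4, f = 0.01555, h_1 = f(L/D)V²/2g = 11.07 m
Pipe 2: V = 1.036 m/s, Re = 4.05×10^5, ε/D = 4.18×10^-4, f = 0.01723, h_2 = f(L/D)V²/2g = 0.7127 m
Series → Q common, losses add: H = Σh = 11.78 m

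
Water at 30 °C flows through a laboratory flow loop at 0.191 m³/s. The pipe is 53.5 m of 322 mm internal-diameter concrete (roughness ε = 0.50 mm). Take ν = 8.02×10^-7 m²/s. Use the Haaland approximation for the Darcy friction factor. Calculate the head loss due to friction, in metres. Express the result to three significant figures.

h_f ≈ 1.03 m

V = 4Q/(πD²) = 4·0.191/(π·0.322²) = 2.345 m/s
Re = VD/ν = 2.345·0.322/8.02×10^-7 = 9.42×10^5 → turbulent
ε/D = 0.50/322 = 0.00155
Haaland: f = 0.02217
h_f = f(L/D)V²/(2g) = 0.02217·(53.5/0.322)·2.345²/(2·9.81) = 1.033 m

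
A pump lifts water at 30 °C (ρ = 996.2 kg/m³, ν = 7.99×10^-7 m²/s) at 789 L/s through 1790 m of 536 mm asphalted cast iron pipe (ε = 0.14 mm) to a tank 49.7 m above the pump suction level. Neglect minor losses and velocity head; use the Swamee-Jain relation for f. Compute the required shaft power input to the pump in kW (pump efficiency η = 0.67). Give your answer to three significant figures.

P_shaft ≈ 930 kW

V = 4Q/(πD²) = 3.497 m/s; Re = 2.35×10^6; ε/D = 2.61×10^-4; f = 0.01494
h_f = f(L/D)V²/2g = 31.10 m
Total head H = z + h_f = 49.7 + 31.10 = 80.80 m
P_hyd = ρgQH = 996.2·9.81·0.789·80.80 = 623.0 kW
P_shaft = P_hyd/η = 623.0/0.67 = 929.8 kW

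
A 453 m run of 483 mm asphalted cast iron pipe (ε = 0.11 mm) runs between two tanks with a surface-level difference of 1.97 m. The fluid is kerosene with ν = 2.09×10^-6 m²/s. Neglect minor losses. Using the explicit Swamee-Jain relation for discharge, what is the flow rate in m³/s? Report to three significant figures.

Swamee-Jain (Type II): Q = -0.965·√(gD⁵h_f/L)·ln[ε/(3.7D) + √(3.17ν²L/(gD³h_f))]
√(gD⁵h_f/L) = √(9.81·0.483⁵·1.97/453) = 0.03349
ε/(3.7D) = 6.16×10^-5; √(3.17ν²L/(gD³h_f)) = 5.37×10^-5
Q = -0.965·0.03349·ln(1.152×10^-4) = 0.2931 m³/s
Check: V = 1.60 m/s, Re = 3.70×10^5, f = 0.01619, h_f = 1.98 m ≈ 1.97 m ✓

Q ≈ 0.293 m³/s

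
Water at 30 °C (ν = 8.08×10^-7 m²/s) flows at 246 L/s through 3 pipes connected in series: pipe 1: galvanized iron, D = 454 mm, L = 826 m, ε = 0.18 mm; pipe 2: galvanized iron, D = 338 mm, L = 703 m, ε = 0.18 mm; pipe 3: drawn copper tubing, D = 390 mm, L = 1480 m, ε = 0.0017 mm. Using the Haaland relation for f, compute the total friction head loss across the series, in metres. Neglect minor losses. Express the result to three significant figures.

Pipe 1: V = 1.520 m/s, Re = 8.54×10^5, ε/D = 3.96×10^-4, f = 0.01650, h_1 = f(L/D)V²/2g = 3.533 m
Pipe 2: V = 2.742 m/s, Re = 1.15×10^6, ε/D = 5.33×10^-4, f = 0.01734, h_2 = f(L/D)V²/2g = 13.82 m
Pipe 3: V = 2.059 m/s, Re = 9.94×10^5, ε/D = 4.36×10^-6, f = 0.01167, h_3 = f(L/D)V²/2g = 9.573 m
Series → Q common, losses add: H = Σh = 26.92 m

H ≈ 26.9 m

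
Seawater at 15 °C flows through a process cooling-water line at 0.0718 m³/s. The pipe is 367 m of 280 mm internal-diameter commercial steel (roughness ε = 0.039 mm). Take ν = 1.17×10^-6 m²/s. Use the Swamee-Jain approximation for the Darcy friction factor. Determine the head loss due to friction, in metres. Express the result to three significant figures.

V = 4Q/(πD²) = 4·0.0718/(π·0.280²) = 1.166 m/s
Re = VD/ν = 1.166·0.280/1.17×10^-6 = 2.79×10^5 → turbulent
ε/D = 0.039/280 = 1.39×10^-4
Swamee-Jain: f = 0.01594
h_f = f(L/D)V²/(2g) = 0.01594·(367/0.280)·1.166²/(2·9.81) = 1.448 m

h_f ≈ 1.45 m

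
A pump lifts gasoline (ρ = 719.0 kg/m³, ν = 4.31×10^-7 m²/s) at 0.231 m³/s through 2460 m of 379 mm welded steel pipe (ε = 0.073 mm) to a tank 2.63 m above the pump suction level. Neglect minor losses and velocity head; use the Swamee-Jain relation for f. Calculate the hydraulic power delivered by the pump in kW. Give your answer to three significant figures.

P_hyd ≈ 36.6 kW

V = 4Q/(πD²) = 2.048 m/s; Re = 1.80×10^6; ε/D = 1.93×10^-4; f = 0.01428
h_f = f(L/D)V²/2g = 19.81 m
Total head H = z + h_f = 2.63 + 19.81 = 22.44 m
P_hyd = ρgQH = 719.0·9.81·0.231·22.44 = 36.56 kW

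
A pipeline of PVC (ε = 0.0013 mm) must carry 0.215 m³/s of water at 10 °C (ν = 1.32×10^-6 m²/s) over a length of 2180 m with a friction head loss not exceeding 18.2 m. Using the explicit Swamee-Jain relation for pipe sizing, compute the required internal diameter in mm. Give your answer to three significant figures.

D ≈ 363 mm

Swamee-Jain (Type III): D = 0.66·[ε^1.25·(LQ²/(gh_f))^4.75 + ν·Q^9.4·(L/(gh_f))^5.2]^0.04
LQ²/(gh_f) = 0.5644; L/(gh_f) = 12.21
Term 1 = ε^1.25·(…)^4.75 = 2.90×10^-9; Term 2 = ν·Q^9.4·(…)^5.2 = 3.14×10^-7
D = 0.66·(2.90×10^-9 + 3.14×10^-7)^0.04 = 0.3627 m = 363 mm
Check: V = 2.08 m/s, Re = 5.72×10^5, f = 0.01285, h_f = 17.0 m ≈ 18.2 m ✓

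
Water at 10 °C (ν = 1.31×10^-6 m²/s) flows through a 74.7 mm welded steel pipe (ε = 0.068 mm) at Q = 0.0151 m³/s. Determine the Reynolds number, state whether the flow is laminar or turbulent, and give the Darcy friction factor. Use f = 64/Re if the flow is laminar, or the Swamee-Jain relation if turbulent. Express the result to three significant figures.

V = 4Q/(πD²) = 3.445 m/s
Re = VD/ν = 3.445·0.0747/1.31×10^-6 = 1.96×10^5
Re > 4000 → turbulent; ε/D = 9.10×10^-4
Swamee-Jain: f = 0.02085

Re ≈ 1.96×10^5; turbulent; f ≈ 0.0209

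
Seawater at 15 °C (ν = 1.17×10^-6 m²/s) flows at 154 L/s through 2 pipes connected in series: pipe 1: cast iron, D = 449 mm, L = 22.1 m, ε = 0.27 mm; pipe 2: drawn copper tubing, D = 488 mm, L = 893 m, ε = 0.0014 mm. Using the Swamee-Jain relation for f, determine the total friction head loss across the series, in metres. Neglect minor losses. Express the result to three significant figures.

Pipe 1: V = 0.9726 m/s, Re = 3.73×10^5, ε/D = 6.01×10^-4, f = 0.01865, h_1 = f(L/D)V²/2g = 0.04425 m
Pipe 2: V = 0.8234 m/s, Re = 3.43×10^5, ε/D = 2.87×10^-6, f = 0.01405, h_2 = f(L/D)V²/2g = 0.8886 m
Series → Q common, losses add: H = Σh = 0.9328 m

H ≈ 0.933 m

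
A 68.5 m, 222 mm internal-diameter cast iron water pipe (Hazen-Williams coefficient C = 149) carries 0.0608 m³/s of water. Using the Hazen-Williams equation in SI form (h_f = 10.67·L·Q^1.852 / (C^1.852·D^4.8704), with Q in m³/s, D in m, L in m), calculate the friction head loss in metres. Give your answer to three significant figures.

h_f ≈ 0.589 m

h_f = 10.67·68.5·0.0608^1.852 / (149^1.852·0.222^4.8704) = 0.5894 m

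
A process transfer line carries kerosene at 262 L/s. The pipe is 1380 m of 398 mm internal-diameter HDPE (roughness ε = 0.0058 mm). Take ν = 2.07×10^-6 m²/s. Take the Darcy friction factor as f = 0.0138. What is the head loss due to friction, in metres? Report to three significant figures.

h_f ≈ 10.8 m

V = 4Q/(πD²) = 4·0.262/(π·0.398²) = 2.106 m/s
h_f = f(L/D)V²/(2g) = 0.01380·(1380/0.398)·2.106²/(2·9.81) = 10.82 m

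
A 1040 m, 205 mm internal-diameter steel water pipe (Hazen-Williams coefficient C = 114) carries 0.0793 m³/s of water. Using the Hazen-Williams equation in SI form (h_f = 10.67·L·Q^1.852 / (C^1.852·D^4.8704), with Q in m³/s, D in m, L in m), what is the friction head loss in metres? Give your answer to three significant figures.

h_f ≈ 35.4 m

h_f = 10.67·1040·0.0793^1.852 / (114^1.852·0.205^4.8704) = 35.42 m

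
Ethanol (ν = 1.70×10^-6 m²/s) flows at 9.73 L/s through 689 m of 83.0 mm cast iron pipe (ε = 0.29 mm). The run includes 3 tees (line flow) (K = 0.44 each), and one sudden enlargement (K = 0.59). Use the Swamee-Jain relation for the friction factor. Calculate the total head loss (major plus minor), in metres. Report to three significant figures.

V = 4Q/(πD²) = 1.798 m/s; V²/2g = 0.1648 m
Re = 8.78×10^4, ε/D = 0.00349 → f = 0.02892 (Swamee-Jain)
Major: h_f = f(L/D)·V²/2g = 0.02892·8301·0.1648 = 39.58 m
Minor: ΣK = 1.91; h_m = ΣK·V²/2g = 0.3148 m
Total H_L = 39.58 + 0.3148 = 39.89 m

H_L ≈ 39.9 m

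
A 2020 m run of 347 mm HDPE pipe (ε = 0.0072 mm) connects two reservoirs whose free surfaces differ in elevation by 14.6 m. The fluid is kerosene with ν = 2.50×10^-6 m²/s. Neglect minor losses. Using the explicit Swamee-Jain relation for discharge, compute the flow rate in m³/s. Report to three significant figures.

Swamee-Jain (Type II): Q = -0.965·√(gD⁵h_f/L)·ln[ε/(3.7D) + √(3.17ν²L/(gD³h_f))]
√(gD⁵h_f/L) = √(9.81·0.347⁵·14.6/2020) = 0.01889
ε/(3.7D) = 5.61×10^-6; √(3.17ν²L/(gD³h_f)) = 8.18×10^-5
Q = -0.965·0.01889·ln(8.739×10^-5) = 0.1703 m³/s
Check: V = 1.80 m/s, Re = 2.50×10^5, f = 0.01509, h_f = 14.5 m ≈ 14.6 m ✓

Q ≈ 0.170 m³/s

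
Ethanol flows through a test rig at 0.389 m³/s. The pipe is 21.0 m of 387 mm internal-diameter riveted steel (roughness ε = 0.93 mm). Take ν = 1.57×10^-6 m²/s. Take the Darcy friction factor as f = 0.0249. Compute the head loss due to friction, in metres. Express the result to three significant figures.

V = 4Q/(πD²) = 4·0.389/(π·0.387²) = 3.307 m/s
h_f = f(L/D)V²/(2g) = 0.02490·(21.0/0.387)·3.307²/(2·9.81) = 0.7532 m

h_f ≈ 0.753 m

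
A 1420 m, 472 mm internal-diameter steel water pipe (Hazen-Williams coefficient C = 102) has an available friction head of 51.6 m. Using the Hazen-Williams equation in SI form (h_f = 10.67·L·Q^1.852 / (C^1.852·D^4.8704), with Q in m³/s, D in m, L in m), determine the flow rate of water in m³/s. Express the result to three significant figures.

Rearranging: Q = [h_f·C^1.852·D^4.8704 / (10.67·L)]^(1/1.852)
Q = [51.6·102^1.852·0.472^4.8704 / (10.67·1420)]^0.540 = 0.6586 m³/s

Q ≈ 0.659 m³/s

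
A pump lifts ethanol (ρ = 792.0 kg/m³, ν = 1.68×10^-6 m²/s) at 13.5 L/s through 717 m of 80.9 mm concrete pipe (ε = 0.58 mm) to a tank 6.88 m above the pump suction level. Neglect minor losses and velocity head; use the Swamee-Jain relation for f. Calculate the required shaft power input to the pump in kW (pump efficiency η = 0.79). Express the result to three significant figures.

P_shaft ≈ 15.3 kW

V = 4Q/(πD²) = 2.626 m/s; Re = 1.26×10^5; ε/D = 0.00717; f = 0.03478
h_f = f(L/D)V²/2g = 108.4 m
Total head H = z + h_f = 6.88 + 108.4 = 115.3 m
P_hyd = ρgQH = 792.0·9.81·0.0135·115.3 = 12.09 kW
P_shaft = P_hyd/η = 12.09/0.79 = 15.30 kW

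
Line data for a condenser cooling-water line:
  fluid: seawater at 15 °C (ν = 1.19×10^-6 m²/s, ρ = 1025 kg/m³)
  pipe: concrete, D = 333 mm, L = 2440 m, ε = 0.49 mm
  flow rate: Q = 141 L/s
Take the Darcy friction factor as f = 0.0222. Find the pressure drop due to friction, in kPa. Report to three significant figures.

Δp ≈ 219 kPa

V = 4Q/(πD²) = 4·0.141/(π·0.333²) = 1.619 m/s
h_f = f(L/D)V²/(2g) = 0.02220·(2440/0.333)·1.619²/(2·9.81) = 21.73 m
Δp = ρg·h_f = 1025·9.81·21.73 = 218.5 kPa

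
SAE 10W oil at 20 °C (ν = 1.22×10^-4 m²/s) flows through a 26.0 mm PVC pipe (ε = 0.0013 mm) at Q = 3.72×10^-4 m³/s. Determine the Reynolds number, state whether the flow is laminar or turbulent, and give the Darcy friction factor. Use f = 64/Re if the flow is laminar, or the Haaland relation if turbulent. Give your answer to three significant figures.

V = 4Q/(πD²) = 0.7007 m/s
Re = VD/ν = 0.7007·0.0260/1.22×10^-4 = 149
Re < 2300 → laminar → f = 64/Re = 0.4286

Re ≈ 149; laminar; f = 64/Re ≈ 0.429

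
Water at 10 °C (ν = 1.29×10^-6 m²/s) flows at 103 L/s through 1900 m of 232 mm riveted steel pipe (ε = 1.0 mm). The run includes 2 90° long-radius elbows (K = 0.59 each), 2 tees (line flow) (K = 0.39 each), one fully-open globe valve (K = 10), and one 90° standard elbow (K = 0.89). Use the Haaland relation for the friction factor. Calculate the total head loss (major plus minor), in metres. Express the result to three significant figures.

V = 4Q/(πD²) = 2.437 m/s; V²/2g = 0.3026 m
Re = 4.38×10^5, ε/D = 0.00431 → f = 0.02932 (Haaland)
Major: h_f = f(L/D)·V²/2g = 0.02932·8190·0.3026 = 72.67 m
Minor: ΣK = 12.8; h_m = ΣK·V²/2g = 3.888 m
Total H_L = 72.67 + 3.888 = 76.56 m

H_L ≈ 76.6 m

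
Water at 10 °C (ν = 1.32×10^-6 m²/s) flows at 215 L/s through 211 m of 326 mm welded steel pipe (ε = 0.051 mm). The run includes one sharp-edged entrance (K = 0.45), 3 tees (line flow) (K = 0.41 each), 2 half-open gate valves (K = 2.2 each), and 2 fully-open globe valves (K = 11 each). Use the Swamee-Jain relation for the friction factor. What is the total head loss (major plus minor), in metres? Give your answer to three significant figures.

V = 4Q/(πD²) = 2.576 m/s; V²/2g = 0.3382 m
Re = 6.36×10^5, ε/D = 1.56×10^-4 → f = 0.01476 (Swamee-Jain)
Major: h_f = f(L/D)·V²/2g = 0.01476·647.2·0.3382 = 3.230 m
Minor: ΣK = 28.1; h_m = ΣK·V²/2g = 9.496 m
Total H_L = 3.230 + 9.496 = 12.73 m

H_L ≈ 12.7 m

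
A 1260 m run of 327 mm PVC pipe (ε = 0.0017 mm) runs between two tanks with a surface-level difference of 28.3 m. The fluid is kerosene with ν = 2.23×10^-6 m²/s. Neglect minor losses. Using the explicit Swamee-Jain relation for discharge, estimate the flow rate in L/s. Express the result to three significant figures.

Swamee-Jain (Type II): Q = -0.965·√(gD⁵h_f/L)·ln[ε/(3.7D) + √(3.17ν²L/(gD³h_f))]
√(gD⁵h_f/L) = √(9.81·0.327⁵·28.3/1260) = 0.02870
ε/(3.7D) = 1.41×10^-6; √(3.17ν²L/(gD³h_f)) = 4.52×10^-5
Q = -0.965·0.02870·ln(4.664×10^-5) = 0.2762 m³/s
Check: V = 3.29 m/s, Re = 4.82×10^5, f = 0.01326, h_f = 28.2 m ≈ 28.3 m ✓

Q ≈ 276 L/s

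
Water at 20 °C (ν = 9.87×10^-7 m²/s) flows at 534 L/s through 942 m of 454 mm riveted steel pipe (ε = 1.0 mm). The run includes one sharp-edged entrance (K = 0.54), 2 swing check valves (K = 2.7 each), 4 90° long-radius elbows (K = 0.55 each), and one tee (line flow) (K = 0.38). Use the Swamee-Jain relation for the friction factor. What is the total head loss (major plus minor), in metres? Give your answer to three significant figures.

H_L ≈ 32.6 m

V = 4Q/(πD²) = 3.299 m/s; V²/2g = 0.5546 m
Re = 1.52×10^6, ε/D = 0.00220 → f = 0.02420 (Swamee-Jain)
Major: h_f = f(L/D)·V²/2g = 0.02420·2075·0.5546 = 27.85 m
Minor: ΣK = 8.52; h_m = ΣK·V²/2g = 4.725 m
Total H_L = 27.85 + 4.725 = 32.58 m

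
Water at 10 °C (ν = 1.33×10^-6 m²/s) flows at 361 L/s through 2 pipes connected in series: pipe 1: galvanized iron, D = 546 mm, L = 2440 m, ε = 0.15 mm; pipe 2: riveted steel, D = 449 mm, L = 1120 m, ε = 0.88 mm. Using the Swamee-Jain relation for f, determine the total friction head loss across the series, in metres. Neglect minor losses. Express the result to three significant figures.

Pipe 1: V = 1.542 m/s, Re = 6.33×10^5, ε/D = 2.75×10^-4, f = 0.01591, h_1 = f(L/D)V²/2g = 8.616 m
Pipe 2: V = 2.280 m/s, Re = 7.70×10^5, ε/D = 0.00196, f = 0.02363, h_2 = f(L/D)V²/2g = 15.61 m
Series → Q common, losses add: H = Σh = 24.23 m

H ≈ 24.2 m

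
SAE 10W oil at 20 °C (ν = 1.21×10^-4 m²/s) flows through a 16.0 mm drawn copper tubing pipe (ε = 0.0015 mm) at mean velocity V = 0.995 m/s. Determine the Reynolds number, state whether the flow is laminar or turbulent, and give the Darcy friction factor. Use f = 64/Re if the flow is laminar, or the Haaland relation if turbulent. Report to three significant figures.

Re ≈ 132; laminar; f = 64/Re ≈ 0.486

Re = VD/ν = 0.9950·0.0160/1.21×10^-4 = 132
Re < 2300 → laminar → f = 64/Re = 0.4864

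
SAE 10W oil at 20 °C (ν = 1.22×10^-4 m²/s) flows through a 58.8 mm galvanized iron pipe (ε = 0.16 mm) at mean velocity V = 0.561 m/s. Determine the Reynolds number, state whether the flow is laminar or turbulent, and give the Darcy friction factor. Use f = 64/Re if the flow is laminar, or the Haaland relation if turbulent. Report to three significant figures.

Re ≈ 270; laminar; f = 64/Re ≈ 0.237

Re = VD/ν = 0.5610·0.0588/1.22×10^-4 = 270
Re < 2300 → laminar → f = 64/Re = 0.2367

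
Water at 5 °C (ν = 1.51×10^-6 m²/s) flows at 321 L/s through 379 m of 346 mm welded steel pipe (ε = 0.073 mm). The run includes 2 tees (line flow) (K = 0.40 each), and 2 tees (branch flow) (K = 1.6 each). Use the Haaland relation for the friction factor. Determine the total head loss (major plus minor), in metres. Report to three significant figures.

V = 4Q/(πD²) = 3.414 m/s; V²/2g = 0.5941 m
Re = 7.82×10^5, ε/D = 2.11×10^-4 → f = 0.01492 (Haaland)
Major: h_f = f(L/D)·V²/2g = 0.01492·1095·0.5941 = 9.708 m
Minor: ΣK = 4.00; h_m = ΣK·V²/2g = 2.376 m
Total H_L = 9.708 + 2.376 = 12.08 m

H_L ≈ 12.1 m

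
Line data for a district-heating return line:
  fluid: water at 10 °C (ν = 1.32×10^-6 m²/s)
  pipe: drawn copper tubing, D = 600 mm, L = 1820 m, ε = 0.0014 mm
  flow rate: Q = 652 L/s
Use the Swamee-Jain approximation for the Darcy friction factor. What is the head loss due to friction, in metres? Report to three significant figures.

h_f ≈ 9.52 m

V = 4Q/(πD²) = 4·0.652/(π·0.600²) = 2.306 m/s
Re = VD/ν = 2.306·0.600/1.32×10^-6 = 1.05×10^6 → turbulent
ε/D = 0.0014/600 = 2.33×10^-6
Swamee-Jain: f = 0.01158
h_f = f(L/D)V²/(2g) = 0.01158·(1820/0.600)·2.306²/(2·9.81) = 9.517 m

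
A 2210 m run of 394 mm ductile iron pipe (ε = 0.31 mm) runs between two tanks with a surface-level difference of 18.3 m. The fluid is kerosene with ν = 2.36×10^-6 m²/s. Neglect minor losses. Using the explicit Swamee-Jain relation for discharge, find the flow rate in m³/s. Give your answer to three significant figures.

Swamee-Jain (Type II): Q = -0.965·√(gD⁵h_f/L)·ln[ε/(3.7D) + √(3.17ν²L/(gD³h_f))]
√(gD⁵h_f/L) = √(9.81·0.394⁵·18.3/2210) = 0.02777
ε/(3.7D) = 2.13×10^-4; √(3.17ν²L/(gD³h_f)) = 5.96×10^-5
Q = -0.965·0.02777·ln(2.723×10^-4) = 0.2200 m³/s
Check: V = 1.80 m/s, Re = 3.01×10^5, f = 0.01980, h_f = 18.4 m ≈ 18.3 m ✓

Q ≈ 0.220 m³/s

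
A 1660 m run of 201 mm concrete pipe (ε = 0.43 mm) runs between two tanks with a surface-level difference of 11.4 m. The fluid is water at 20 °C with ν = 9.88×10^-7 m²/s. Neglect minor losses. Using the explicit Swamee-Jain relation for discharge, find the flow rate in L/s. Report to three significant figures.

Swamee-Jain (Type II): Q = -0.965·√(gD⁵h_f/L)·ln[ε/(3.7D) + √(3.17ν²L/(gD³h_f))]
√(gD⁵h_f/L) = √(9.81·0.201⁵·11.4/1660) = 0.004701
ε/(3.7D) = 5.78×10^-4; √(3.17ν²L/(gD³h_f)) = 7.52×10^-5
Q = -0.965·0.004701·ln(6.534×10^-4) = 0.03327 m³/s
Check: V = 1.05 m/s, Re = 2.13×10^5, f = 0.02482, h_f = 11.5 m ≈ 11.4 m ✓

Q ≈ 33.3 L/s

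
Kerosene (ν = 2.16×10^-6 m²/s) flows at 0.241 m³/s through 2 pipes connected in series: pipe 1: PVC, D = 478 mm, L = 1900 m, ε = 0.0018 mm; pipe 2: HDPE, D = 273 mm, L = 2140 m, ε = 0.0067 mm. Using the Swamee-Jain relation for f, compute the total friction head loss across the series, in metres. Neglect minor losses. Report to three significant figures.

Pipe 1: V = 1.343 m/s, Re = 2.97×10^5, ε/D = 3.77×10^-6, f = 0.01444, h_1 = f(L/D)V²/2g = 5.278 m
Pipe 2: V = 4.117 m/s, Re = 5.20×10^5, ε/D = 2.45×10^-5, f = 0.01339, h_2 = f(L/D)V²/2g = 90.69 m
Series → Q common, losses add: H = Σh = 95.97 m

H ≈ 96.0 m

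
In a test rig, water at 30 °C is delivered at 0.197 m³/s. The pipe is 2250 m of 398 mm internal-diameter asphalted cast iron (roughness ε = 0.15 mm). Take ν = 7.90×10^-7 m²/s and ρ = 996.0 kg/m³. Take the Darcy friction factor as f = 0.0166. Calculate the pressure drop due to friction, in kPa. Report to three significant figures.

Δp ≈ 117 kPa

V = 4Q/(πD²) = 4·0.197/(π·0.398²) = 1.583 m/s
h_f = f(L/D)V²/(2g) = 0.01660·(2250/0.398)·1.583²/(2·9.81) = 11.99 m
Δp = ρg·h_f = 996.0·9.81·11.99 = 117.2 kPa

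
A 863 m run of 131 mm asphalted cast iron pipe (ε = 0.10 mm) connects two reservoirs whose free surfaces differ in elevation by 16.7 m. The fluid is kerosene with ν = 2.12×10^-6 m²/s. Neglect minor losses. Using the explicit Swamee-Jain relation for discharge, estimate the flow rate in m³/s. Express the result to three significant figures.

Swamee-Jain (Type II): Q = -0.965·√(gD⁵h_f/L)·ln[ε/(3.7D) + √(3.17ν²L/(gD³h_f))]
√(gD⁵h_f/L) = √(9.81·0.131⁵·16.7/863) = 0.002706
ε/(3.7D) = 2.06×10^-4; √(3.17ν²L/(gD³h_f)) = 1.83×10^-4
Q = -0.965·0.002706·ln(3.890×10^-4) = 0.02051 m³/s
Check: V = 1.52 m/s, Re = 9.40×10^4, f = 0.02163, h_f = 16.8 m ≈ 16.7 m ✓

Q ≈ 0.0205 m³/s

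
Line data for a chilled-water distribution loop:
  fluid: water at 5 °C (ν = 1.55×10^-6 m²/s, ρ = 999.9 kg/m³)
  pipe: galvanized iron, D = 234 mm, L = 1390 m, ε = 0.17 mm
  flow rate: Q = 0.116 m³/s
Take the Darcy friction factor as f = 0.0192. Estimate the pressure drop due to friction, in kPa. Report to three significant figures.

V = 4Q/(πD²) = 4·0.116/(π·0.234²) = 2.697 m/s
h_f = f(L/D)V²/(2g) = 0.01920·(1390/0.234)·2.697²/(2·9.81) = 42.29 m
Δp = ρg·h_f = 999.9·9.81·42.29 = 414.9 kPa

Δp ≈ 415 kPa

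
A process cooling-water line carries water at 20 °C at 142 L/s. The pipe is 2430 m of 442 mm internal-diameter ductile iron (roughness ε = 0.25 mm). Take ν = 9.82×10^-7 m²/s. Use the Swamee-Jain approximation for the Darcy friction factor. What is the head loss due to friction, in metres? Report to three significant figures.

V = 4Q/(πD²) = 4·0.142/(π·0.442²) = 0.9255 m/s
Re = VD/ν = 0.9255·0.442/9.82×10^-7 = 4.17×10^5 → turbulent
ε/D = 0.25/442 = 5.66×10^-4
Swamee-Jain: f = 0.01834
h_f = f(L/D)V²/(2g) = 0.01834·(2430/0.442)·0.9255²/(2·9.81) = 4.401 m

h_f ≈ 4.40 m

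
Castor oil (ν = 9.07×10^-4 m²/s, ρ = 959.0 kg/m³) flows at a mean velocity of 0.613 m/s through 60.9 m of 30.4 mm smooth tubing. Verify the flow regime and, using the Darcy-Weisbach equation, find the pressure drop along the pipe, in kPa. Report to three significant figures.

Re = VD/ν = 0.613·0.03040/9.07×10^-4 = 20.5 → laminar (Re < 2300)
f = 64/Re = 3.115
h_f = f(L/D)V²/(2g) = 3.115·(60.9/0.03040)·0.613²/(2·9.81) = 119.5 m
Δp = ρg·h_f = 959.0·9.81·119.5 = 1124 kPa

Δp ≈ 1120 kPa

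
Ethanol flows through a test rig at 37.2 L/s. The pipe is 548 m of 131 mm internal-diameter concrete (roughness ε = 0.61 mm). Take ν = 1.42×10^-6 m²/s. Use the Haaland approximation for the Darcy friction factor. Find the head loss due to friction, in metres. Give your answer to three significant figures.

V = 4Q/(πD²) = 4·0.0372/(π·0.131²) = 2.760 m/s
Re = VD/ν = 2.760·0.131/1.42×10^-6 = 2.55×10^5 → turbulent
ε/D = 0.61/131 = 0.00466
Haaland: f = 0.03014
h_f = f(L/D)V²/(2g) = 0.03014·(548/0.131)·2.760²/(2·9.81) = 48.95 m

h_f ≈ 49.0 m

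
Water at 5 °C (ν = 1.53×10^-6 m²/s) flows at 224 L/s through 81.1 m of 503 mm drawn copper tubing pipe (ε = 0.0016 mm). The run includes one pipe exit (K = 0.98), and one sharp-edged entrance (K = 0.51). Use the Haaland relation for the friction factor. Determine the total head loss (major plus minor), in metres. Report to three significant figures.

V = 4Q/(πD²) = 1.127 m/s; V²/2g = 0.06477 m
Re = 3.71×10^5, ε/D = 3.18×10^-6 → f = 0.01382 (Haaland)
Major: h_f = f(L/D)·V²/2g = 0.01382·161.2·0.06477 = 0.1443 m
Minor: ΣK = 1.49; h_m = ΣK·V²/2g = 0.09650 m
Total H_L = 0.1443 + 0.09650 = 0.2408 m

H_L ≈ 0.241 m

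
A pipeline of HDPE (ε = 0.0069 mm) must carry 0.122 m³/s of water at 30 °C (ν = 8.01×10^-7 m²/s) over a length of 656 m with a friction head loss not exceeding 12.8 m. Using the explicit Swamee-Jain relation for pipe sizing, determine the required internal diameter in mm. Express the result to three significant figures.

Swamee-Jain (Type III): D = 0.66·[ε^1.25·(LQ²/(gh_f))^4.75 + ν·Q^9.4·(L/(gh_f))^5.2]^0.04
LQ²/(gh_f) = 0.07776; L/(gh_f) = 5.224
Term 1 = ε^1.25·(…)^4.75 = 1.90×10^-12; Term 2 = ν·Q^9.4·(…)^5.2 = 1.12×10^-11
D = 0.66·(1.90×10^-12 + 1.12×10^-11)^0.04 = 0.2422 m = 242 mm
Check: V = 2.65 m/s, Re = 8.01×10^5, f = 0.01263, h_f = 12.2 m ≈ 12.8 m ✓

D ≈ 242 mm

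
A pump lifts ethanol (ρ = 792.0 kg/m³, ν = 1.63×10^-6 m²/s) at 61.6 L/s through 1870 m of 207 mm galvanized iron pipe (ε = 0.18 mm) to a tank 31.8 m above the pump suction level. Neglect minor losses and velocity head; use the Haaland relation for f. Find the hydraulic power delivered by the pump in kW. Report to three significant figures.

V = 4Q/(πD²) = 1.830 m/s; Re = 2.32×10^5; ε/D = 8.70×10^-4; f = 0.02020
h_f = f(L/D)V²/2g = 31.17 m
Total head H = z + h_f = 31.8 + 31.17 = 62.97 m
P_hyd = ρgQH = 792.0·9.81·0.0616·62.97 = 30.14 kW

P_hyd ≈ 30.1 kW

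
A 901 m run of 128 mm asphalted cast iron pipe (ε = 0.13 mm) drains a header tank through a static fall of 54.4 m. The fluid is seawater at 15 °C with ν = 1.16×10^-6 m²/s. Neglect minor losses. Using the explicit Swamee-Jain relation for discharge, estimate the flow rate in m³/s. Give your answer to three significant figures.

Swamee-Jain (Type II): Q = -0.965·√(gD⁵h_f/L)·ln[ε/(3.7D) + √(3.17ν²L/(gD³h_f))]
√(gD⁵h_f/L) = √(9.81·0.128⁵·54.4/901) = 0.004511
ε/(3.7D) = 2.74×10^-4; √(3.17ν²L/(gD³h_f)) = 5.86×10^-5
Q = -0.965·0.004511·ln(3.331×10^-4) = 0.03486 m³/s
Check: V = 2.71 m/s, Re = 2.99×10^5, f = 0.02081, h_f = 54.8 m ≈ 54.4 m ✓

Q ≈ 0.0349 m³/s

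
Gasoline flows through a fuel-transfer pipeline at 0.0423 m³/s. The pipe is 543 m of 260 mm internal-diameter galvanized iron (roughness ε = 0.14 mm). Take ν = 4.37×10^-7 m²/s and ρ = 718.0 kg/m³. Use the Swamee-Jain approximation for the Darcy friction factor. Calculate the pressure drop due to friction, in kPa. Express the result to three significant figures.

Δp ≈ 8.59 kPa

V = 4Q/(πD²) = 4·0.0423/(π·0.260²) = 0.7967 m/s
Re = VD/ν = 0.7967·0.260/4.37×10^-7 = 4.74×10^5 → turbulent
ε/D = 0.14/260 = 5.38×10^-4
Swamee-Jain: f = 0.01806
h_f = f(L/D)V²/(2g) = 0.01806·(543/0.260)·0.7967²/(2·9.81) = 1.220 m
Δp = ρg·h_f = 718.0·9.81·1.220 = 8.595 kPa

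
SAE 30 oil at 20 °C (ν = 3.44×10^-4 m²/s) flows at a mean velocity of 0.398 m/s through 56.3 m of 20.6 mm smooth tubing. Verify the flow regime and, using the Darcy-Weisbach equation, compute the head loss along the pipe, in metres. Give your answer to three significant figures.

Re = VD/ν = 0.398·0.02060/3.44×10^-4 = 23.8 → laminar (Re < 2300)
f = 64/Re = 2.685
h_f = f(L/D)V²/(2g) = 2.685·(56.3/0.02060)·0.398²/(2·9.81) = 59.25 m

h_f ≈ 59.3 m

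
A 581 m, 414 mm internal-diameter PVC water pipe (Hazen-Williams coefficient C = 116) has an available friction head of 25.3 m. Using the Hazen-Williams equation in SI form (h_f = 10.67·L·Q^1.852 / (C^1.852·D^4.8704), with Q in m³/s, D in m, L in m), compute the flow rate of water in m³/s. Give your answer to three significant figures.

Rearranging: Q = [h_f·C^1.852·D^4.8704 / (10.67·L)]^(1/1.852)
Q = [25.3·116^1.852·0.414^4.8704 / (10.67·581)]^0.540 = 0.5850 m³/s

Q ≈ 0.585 m³/s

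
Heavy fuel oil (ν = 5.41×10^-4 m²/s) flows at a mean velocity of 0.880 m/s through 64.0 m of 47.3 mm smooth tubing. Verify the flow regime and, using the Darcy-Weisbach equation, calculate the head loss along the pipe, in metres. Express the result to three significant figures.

h_f ≈ 44.4 m

Re = VD/ν = 0.880·0.04730/5.41×10^-4 = 76.9 → laminar (Re < 2300)
f = 64/Re = 0.8318
h_f = f(L/D)V²/(2g) = 0.8318·(64.0/0.04730)·0.880²/(2·9.81) = 44.42 m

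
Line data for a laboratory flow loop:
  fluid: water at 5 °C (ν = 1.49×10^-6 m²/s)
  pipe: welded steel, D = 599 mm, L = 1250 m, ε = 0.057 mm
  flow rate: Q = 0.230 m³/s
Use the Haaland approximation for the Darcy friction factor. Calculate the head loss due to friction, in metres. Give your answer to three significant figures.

h_f ≈ 1.06 m

V = 4Q/(πD²) = 4·0.230/(π·0.599²) = 0.8162 m/s
Re = VD/ν = 0.8162·0.599/1.49×10^-6 = 3.28×10^5 → turbulent
ε/D = 0.057/599 = 9.52×10^-5
Haaland: f = 0.01500
h_f = f(L/D)V²/(2g) = 0.01500·(1250/0.599)·0.8162²/(2·9.81) = 1.063 m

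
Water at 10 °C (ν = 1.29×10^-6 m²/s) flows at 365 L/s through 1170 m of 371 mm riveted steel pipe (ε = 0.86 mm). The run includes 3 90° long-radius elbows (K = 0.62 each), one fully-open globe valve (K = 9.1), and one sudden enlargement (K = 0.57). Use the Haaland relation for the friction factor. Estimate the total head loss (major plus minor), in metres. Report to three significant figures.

V = 4Q/(πD²) = 3.376 m/s; V²/2g = 0.5810 m
Re = 9.71×10^5, ε/D = 0.00232 → f = 0.02457 (Haaland)
Major: h_f = f(L/D)·V²/2g = 0.02457·3154·0.5810 = 45.02 m
Minor: ΣK = 11.5; h_m = ΣK·V²/2g = 6.699 m
Total H_L = 45.02 + 6.699 = 51.72 m

H_L ≈ 51.7 m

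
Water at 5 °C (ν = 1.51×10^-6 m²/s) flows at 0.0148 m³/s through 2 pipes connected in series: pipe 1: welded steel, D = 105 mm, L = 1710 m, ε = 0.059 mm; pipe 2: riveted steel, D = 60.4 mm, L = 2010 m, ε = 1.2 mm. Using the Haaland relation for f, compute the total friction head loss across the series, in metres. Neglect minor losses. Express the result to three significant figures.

Pipe 1: V = 1.709 m/s, Re = 1.19×10^5, ε/D = 5.62×10^-4, f = 0.01992, h_1 = f(L/D)V²/2g = 48.30 m
Pipe 2: V = 5.165 m/s, Re = 2.07×10^5, ε/D = 0.0199, f = 0.04880, h_2 = f(L/D)V²/2g = 2208 m
Series → Q common, losses add: H = Σh = 2257 m

H ≈ 2260 m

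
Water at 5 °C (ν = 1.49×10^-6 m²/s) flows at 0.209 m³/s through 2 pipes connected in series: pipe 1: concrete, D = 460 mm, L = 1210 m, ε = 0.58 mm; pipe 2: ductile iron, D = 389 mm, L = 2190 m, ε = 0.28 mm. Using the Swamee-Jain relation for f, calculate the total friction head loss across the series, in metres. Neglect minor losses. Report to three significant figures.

Pipe 1: V = 1.258 m/s, Re = 3.88×10^5, ε/D = 0.00126, f = 0.02157, h_1 = f(L/D)V²/2g = 4.574 m
Pipe 2: V = 1.759 m/s, Re = 4.59×10^5, ε/D = 7.20×10^-4, f = 0.01909, h_2 = f(L/D)V²/2g = 16.94 m
Series → Q common, losses add: H = Σh = 21.52 m

H ≈ 21.5 m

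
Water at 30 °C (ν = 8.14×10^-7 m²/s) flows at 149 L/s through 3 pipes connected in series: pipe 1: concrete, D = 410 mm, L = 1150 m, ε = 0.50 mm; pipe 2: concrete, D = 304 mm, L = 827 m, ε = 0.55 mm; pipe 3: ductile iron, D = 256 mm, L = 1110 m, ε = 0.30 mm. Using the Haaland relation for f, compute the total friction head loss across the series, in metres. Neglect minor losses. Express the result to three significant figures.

H ≈ 55.7 m

Pipe 1: V = 1.129 m/s, Re = 5.68×10^5, ε/D = 0.00122, f = 0.02106, h_1 = f(L/D)V²/2g = 3.835 m
Pipe 2: V = 2.053 m/s, Re = 7.67×10^5, ε/D = 0.00181, f = 0.02308, h_2 = f(L/D)V²/2g = 13.49 m
Pipe 3: V = 2.895 m/s, Re = 9.10×10^5, ε/D = 0.00117, f = 0.02072, h_3 = f(L/D)V²/2g = 38.37 m
Series → Q common, losses add: H = Σh = 55.69 m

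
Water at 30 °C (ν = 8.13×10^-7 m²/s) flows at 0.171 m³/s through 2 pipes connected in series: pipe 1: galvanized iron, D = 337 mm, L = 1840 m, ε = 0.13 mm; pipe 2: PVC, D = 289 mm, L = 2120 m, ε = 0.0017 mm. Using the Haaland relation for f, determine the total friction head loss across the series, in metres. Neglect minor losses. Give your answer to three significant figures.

H ≈ 46.9 m

Pipe 1: V = 1.917 m/s, Re = 7.95×10^5, ε/D = 3.86×10^-4, f = 0.01646, h_1 = f(L/D)V²/2g = 16.83 m
Pipe 2: V = 2.607 m/s, Re = 9.27×10^5, ε/D = 5.88×10^-6, f = 0.01183, h_2 = f(L/D)V²/2g = 30.06 m
Series → Q common, losses add: H = Σh = 46.90 m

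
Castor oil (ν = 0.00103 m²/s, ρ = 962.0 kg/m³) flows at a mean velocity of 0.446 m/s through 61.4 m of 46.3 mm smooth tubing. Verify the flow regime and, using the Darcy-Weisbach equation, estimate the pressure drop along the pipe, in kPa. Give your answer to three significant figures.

Re = VD/ν = 0.446·0.04630/0.00103 = 20.0 → laminar (Re < 2300)
f = 64/Re = 3.192
h_f = f(L/D)V²/(2g) = 3.192·(61.4/0.04630)·0.446²/(2·9.81) = 42.92 m
Δp = ρg·h_f = 962.0·9.81·42.92 = 405.0 kPa

Δp ≈ 405 kPa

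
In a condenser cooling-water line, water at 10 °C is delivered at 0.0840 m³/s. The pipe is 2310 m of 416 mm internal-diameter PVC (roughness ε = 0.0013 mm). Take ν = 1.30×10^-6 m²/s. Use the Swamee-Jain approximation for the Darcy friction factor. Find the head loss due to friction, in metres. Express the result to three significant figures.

h_f ≈ 1.69 m

V = 4Q/(πD²) = 4·0.0840/(π·0.416²) = 0.6180 m/s
Re = VD/ν = 0.6180·0.416/1.30×10^-6 = 1.98×10^5 → turbulent
ε/D = 0.0013/416 = 3.12×10^-6
Swamee-Jain: f = 0.01559
h_f = f(L/D)V²/(2g) = 0.01559·(2310/0.416)·0.6180²/(2·9.81) = 1.686 m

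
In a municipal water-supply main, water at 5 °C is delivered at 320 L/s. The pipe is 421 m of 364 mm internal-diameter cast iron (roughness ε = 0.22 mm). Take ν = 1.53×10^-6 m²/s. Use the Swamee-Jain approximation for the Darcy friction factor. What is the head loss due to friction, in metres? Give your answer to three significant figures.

h_f ≈ 10.1 m

V = 4Q/(πD²) = 4·0.320/(π·0.364²) = 3.075 m/s
Re = VD/ν = 3.075·0.364/1.53×10^-6 = 7.32×10^5 → turbulent
ε/D = 0.22/364 = 6.04×10^-4
Swamee-Jain: f = 0.01813
h_f = f(L/D)V²/(2g) = 0.01813·(421/0.364)·3.075²/(2·9.81) = 10.11 m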